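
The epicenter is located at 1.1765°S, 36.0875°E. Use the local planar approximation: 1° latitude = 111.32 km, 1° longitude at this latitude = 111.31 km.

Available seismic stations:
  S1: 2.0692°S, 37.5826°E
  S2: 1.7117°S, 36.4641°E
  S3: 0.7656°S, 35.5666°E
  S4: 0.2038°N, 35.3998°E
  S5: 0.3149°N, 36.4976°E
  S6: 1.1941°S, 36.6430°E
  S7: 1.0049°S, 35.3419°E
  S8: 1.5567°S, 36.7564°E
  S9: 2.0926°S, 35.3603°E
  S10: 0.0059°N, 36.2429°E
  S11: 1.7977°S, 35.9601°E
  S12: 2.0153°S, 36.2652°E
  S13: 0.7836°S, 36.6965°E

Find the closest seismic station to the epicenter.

Distances from 1.1765°S, 36.0875°E:
S1: √((-0.8927·111.32)² + (1.4951·111.31)²) = √(9875.462970 + 27695.476940) = 193.8322 km
S2: √((-0.5352·111.32)² + (0.3766·111.31)²) = √(3549.593373 + 1757.231569) = 72.8480 km
S3: √((0.4109·111.32)² + (-0.5209·111.31)²) = √(2092.274576 + 3361.840311) = 73.8520 km
S4: √((1.3803·111.32)² + (-0.6877·111.31)²) = √(23609.857796 + 5859.579004) = 171.6666 km
S5: √((1.4914·111.32)² + (0.4101·111.31)²) = √(27563.519649 + 2083.760993) = 172.1839 km
S6: √((-0.0176·111.32)² + (0.5555·111.31)²) = √(3.838590 + 3823.283408) = 61.8637 km
S7: √((0.1716·111.32)² + (-0.7456·111.31)²) = √(364.905965 + 6887.794229) = 85.1628 km
S8: √((-0.3802·111.32)² + (0.6689·111.31)²) = √(1791.309464 + 5543.585593) = 85.6440 km
S9: √((-0.9161·111.32)² + (-0.7272·111.31)²) = √(10399.971798 + 6552.033450) = 130.1999 km
S10: √((1.1824·111.32)² + (0.1554·111.31)²) = √(17325.079551 + 299.206066) = 132.7565 km
S11: √((-0.6212·111.32)² + (-0.1274·111.31)²) = √(4781.996891 + 201.097755) = 70.5910 km
S12: √((-0.8388·111.32)² + (0.1777·111.31)²) = √(8718.930963 + 391.239974) = 95.4472 km
S13: √((0.3929·111.32)² + (0.6090·111.31)²) = √(1912.980103 + 4595.184473) = 80.6732 km
Minimum: S6 at 61.8637 km.

S6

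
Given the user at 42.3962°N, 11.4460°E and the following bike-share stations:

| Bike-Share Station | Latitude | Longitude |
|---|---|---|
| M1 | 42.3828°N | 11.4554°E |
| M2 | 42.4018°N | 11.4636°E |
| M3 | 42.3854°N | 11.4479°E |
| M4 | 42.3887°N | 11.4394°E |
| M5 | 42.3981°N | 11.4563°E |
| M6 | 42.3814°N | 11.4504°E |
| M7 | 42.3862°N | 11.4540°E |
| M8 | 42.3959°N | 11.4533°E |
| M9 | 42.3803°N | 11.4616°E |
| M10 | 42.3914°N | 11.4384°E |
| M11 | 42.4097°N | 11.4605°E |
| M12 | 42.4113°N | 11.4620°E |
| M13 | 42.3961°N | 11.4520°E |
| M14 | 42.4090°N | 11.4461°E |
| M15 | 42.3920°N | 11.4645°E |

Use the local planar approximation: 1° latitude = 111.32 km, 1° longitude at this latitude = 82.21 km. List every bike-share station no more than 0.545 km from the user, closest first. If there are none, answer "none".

M13

Distances from 42.3962°N, 11.4460°E:
M1: √((-0.0134·111.32)² + (0.0094·82.21)²) = √(2.225133 + 0.597180) = 1.6800 km
M2: √((0.0056·111.32)² + (0.0176·82.21)²) = √(0.388618 + 2.093508) = 1.5755 km
M3: √((-0.0108·111.32)² + (0.0019·82.21)²) = √(1.445419 + 0.024398) = 1.2124 km
M4: √((-0.0075·111.32)² + (-0.0066·82.21)²) = √(0.697058 + 0.294400) = 0.9957 km
M5: √((0.0019·111.32)² + (0.0103·82.21)²) = √(0.044736 + 0.717008) = 0.8728 km
M6: √((-0.0148·111.32)² + (0.0044·82.21)²) = √(2.714375 + 0.130844) = 1.6868 km
M7: √((-0.0100·111.32)² + (0.0080·82.21)²) = √(1.239214 + 0.432543) = 1.2930 km
M8: √((-0.0003·111.32)² + (0.0073·82.21)²) = √(0.001115 + 0.360160) = 0.6011 km
M9: √((-0.0159·111.32)² + (0.0156·82.21)²) = √(3.132858 + 1.644745) = 2.1858 km
M10: √((-0.0048·111.32)² + (-0.0076·82.21)²) = √(0.285515 + 0.390370) = 0.8221 km
M11: √((0.0135·111.32)² + (0.0145·82.21)²) = √(2.258468 + 1.420971) = 1.9182 km
M12: √((0.0151·111.32)² + (0.0160·82.21)²) = √(2.825532 + 1.730172) = 2.1344 km
M13: √((-0.0001·111.32)² + (0.0060·82.21)²) = √(0.000124 + 0.243305) = 0.4934 km
M14: √((0.0128·111.32)² + (0.0001·82.21)²) = √(2.030329 + 0.000068) = 1.4249 km
M15: √((-0.0042·111.32)² + (0.0185·82.21)²) = √(0.218597 + 2.313091) = 1.5911 km
Threshold 0.545 km: M13 (0.4934 km) is within range.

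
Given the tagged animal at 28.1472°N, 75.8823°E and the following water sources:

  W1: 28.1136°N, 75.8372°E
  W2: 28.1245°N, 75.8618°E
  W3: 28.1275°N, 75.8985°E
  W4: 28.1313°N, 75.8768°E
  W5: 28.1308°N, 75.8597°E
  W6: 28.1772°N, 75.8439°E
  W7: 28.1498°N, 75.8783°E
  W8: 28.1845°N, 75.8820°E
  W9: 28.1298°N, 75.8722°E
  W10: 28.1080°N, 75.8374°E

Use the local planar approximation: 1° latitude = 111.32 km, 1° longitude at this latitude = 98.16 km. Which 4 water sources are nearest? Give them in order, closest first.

W7, W4, W9, W3

Distances from 28.1472°N, 75.8823°E:
W1: √((-0.0336·111.32)² + (-0.0451·98.16)²) = √(13.990233 + 19.598471) = 5.7956 km
W2: √((-0.0227·111.32)² + (-0.0205·98.16)²) = √(6.385547 + 4.049271) = 3.2303 km
W3: √((-0.0197·111.32)² + (0.0162·98.16)²) = √(4.809267 + 2.528711) = 2.7089 km
W4: √((-0.0159·111.32)² + (-0.0055·98.16)²) = √(3.132858 + 0.291470) = 1.8505 km
W5: √((-0.0164·111.32)² + (-0.0226·98.16)²) = √(3.332991 + 4.921370) = 2.8730 km
W6: √((0.0300·111.32)² + (-0.0384·98.16)²) = √(11.152928 + 14.207954) = 5.0360 km
W7: √((0.0026·111.32)² + (-0.0040·98.16)²) = √(0.083771 + 0.154166) = 0.4878 km
W8: √((0.0373·111.32)² + (-0.0003·98.16)²) = √(17.241064 + 0.000867) = 4.1523 km
W9: √((-0.0174·111.32)² + (-0.0101·98.16)²) = √(3.751845 + 0.982906) = 2.1759 km
W10: √((-0.0392·111.32)² + (-0.0449·98.16)²) = √(19.042262 + 19.425034) = 6.2022 km
Sorted: W7 (0.4878 km) < W4 (1.8505 km) < W9 (2.1759 km) < W3 (2.7089 km) < W5 (2.8730 km) < W2 (3.2303 km) < …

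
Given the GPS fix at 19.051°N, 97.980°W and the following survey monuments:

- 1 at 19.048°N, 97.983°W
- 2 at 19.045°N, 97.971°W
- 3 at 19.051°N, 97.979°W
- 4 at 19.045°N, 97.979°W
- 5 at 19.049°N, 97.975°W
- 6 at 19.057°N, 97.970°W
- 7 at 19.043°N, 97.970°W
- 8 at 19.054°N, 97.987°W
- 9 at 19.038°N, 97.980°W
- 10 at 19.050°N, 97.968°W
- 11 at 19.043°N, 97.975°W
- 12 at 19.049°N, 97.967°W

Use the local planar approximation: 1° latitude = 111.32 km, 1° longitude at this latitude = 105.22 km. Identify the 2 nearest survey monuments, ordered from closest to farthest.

Distances from 19.051°N, 97.980°W:
1: √((-0.003·111.32)² + (-0.003·105.22)²) = √(0.11153 + 0.09964) = 0.460 km
2: √((-0.006·111.32)² + (0.009·105.22)²) = √(0.44612 + 0.89677) = 1.159 km
3: √((0.000·111.32)² + (0.001·105.22)²) = √(0.00000 + 0.01107) = 0.105 km
4: √((-0.006·111.32)² + (0.001·105.22)²) = √(0.44612 + 0.01107) = 0.676 km
5: √((-0.002·111.32)² + (0.005·105.22)²) = √(0.04957 + 0.27678) = 0.571 km
6: √((0.006·111.32)² + (0.010·105.22)²) = √(0.44612 + 1.10712) = 1.246 km
7: √((-0.008·111.32)² + (0.010·105.22)²) = √(0.79310 + 1.10712) = 1.378 km
8: √((0.003·111.32)² + (-0.007·105.22)²) = √(0.11153 + 0.54249) = 0.809 km
9: √((-0.013·111.32)² + (0.000·105.22)²) = √(2.09427 + 0.00000) = 1.447 km
10: √((-0.001·111.32)² + (0.012·105.22)²) = √(0.01239 + 1.59426) = 1.268 km
11: √((-0.008·111.32)² + (0.005·105.22)²) = √(0.79310 + 0.27678) = 1.034 km
12: √((-0.002·111.32)² + (0.013·105.22)²) = √(0.04957 + 1.87104) = 1.386 km
Sorted: 3 (0.105 km) < 1 (0.460 km) < 5 (0.571 km) < 4 (0.676 km) < …

3, 1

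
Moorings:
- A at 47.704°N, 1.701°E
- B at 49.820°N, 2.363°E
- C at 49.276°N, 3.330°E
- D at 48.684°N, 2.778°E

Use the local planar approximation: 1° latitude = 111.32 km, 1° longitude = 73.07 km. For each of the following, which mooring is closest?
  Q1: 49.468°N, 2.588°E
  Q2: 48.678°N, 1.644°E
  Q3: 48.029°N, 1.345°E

Q1 at 49.468°N, 2.588°E:
  A: √((-1.764·111.32)² + (-0.887·73.07)²) = √(38560.57994 + 4200.73664) = 206.788 km
  B: √((0.352·111.32)² + (-0.225·73.07)²) = √(1535.43601 + 270.29826) = 42.494 km
  C: √((-0.192·111.32)² + (0.742·73.07)²) = √(456.82394 + 2939.58502) = 58.279 km
  D: √((-0.784·111.32)² + (0.190·73.07)²) = √(7616.90468 + 192.74602) = 88.372 km
  → nearest: B (42.494 km)
Q2 at 48.678°N, 1.644°E:
  A: √((-0.974·111.32)² + (0.057·73.07)²) = √(11756.12808 + 17.34714) = 108.506 km
  B: √((1.142·111.32)² + (0.719·73.07)²) = √(16161.38600 + 2760.17104) = 137.556 km
  C: √((0.598·111.32)² + (1.686·73.07)²) = √(4431.47969 + 15177.25934) = 140.031 km
  D: √((0.006·111.32)² + (1.134·73.07)²) = √(0.44612 + 6866.00830) = 82.864 km
  → nearest: D (82.864 km)
Q3 at 48.029°N, 1.345°E:
  A: √((-0.325·111.32)² + (0.356·73.07)²) = √(1308.92004 + 676.67201) = 44.560 km
  B: √((1.791·111.32)² + (1.018·73.07)²) = √(39750.03973 + 5533.16691) = 212.799 km
  C: √((1.247·111.32)² + (1.985·73.07)²) = √(19269.89296 + 21037.74743) = 200.768 km
  D: √((0.655·111.32)² + (1.433·73.07)²) = √(5316.53889 + 10964.03960) = 127.595 km
  → nearest: A (44.560 km)

Q1→B; Q2→D; Q3→A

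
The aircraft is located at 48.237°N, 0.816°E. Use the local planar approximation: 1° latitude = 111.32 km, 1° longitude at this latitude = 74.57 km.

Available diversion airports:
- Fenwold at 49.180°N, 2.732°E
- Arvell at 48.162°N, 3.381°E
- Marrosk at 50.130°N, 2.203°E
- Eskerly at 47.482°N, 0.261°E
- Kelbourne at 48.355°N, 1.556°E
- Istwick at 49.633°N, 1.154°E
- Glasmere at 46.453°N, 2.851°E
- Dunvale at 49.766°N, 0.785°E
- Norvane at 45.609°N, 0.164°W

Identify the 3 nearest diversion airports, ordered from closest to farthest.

Distances from 48.237°N, 0.816°E:
Fenwold: 177.294 km
Arvell: 191.454 km
Marrosk: 234.743 km
Eskerly: 93.684 km
Kelbourne: 56.724 km
Istwick: 157.433 km
Glasmere: 249.936 km
Dunvale: 170.224 km
Norvane: 301.538 km
Sorted: Kelbourne (56.724 km) < Eskerly (93.684 km) < Istwick (157.433 km) < Dunvale (170.224 km) < Fenwold (177.294 km) < …

Kelbourne, Eskerly, Istwick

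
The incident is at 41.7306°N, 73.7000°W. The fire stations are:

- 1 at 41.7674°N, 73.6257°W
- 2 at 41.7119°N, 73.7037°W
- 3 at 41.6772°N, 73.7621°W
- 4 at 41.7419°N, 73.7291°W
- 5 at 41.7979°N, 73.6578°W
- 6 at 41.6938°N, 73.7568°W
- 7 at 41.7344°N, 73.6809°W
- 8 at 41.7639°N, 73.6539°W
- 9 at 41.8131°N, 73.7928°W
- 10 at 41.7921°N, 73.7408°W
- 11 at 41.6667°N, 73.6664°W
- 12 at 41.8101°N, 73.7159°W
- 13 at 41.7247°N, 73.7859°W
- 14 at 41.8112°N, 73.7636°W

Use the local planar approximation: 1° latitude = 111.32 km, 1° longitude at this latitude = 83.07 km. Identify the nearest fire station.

Distances from 41.7306°N, 73.7000°W:
1: √((0.0368·111.32)² + (0.0743·83.07)²) = √(16.781935 + 38.094831) = 7.4079 km
2: √((-0.0187·111.32)² + (-0.0037·83.07)²) = √(4.333408 + 0.094470) = 2.1043 km
3: √((-0.0534·111.32)² + (-0.0621·83.07)²) = √(35.336938 + 26.611639) = 7.8707 km
4: √((0.0113·111.32)² + (-0.0291·83.07)²) = √(1.582353 + 5.843518) = 2.7250 km
5: √((0.0673·111.32)² + (0.0422·83.07)²) = √(56.127607 + 12.288909) = 8.2714 km
6: √((-0.0368·111.32)² + (-0.0568·83.07)²) = √(16.781935 + 22.263072) = 6.2486 km
7: √((0.0038·111.32)² + (0.0191·83.07)²) = √(0.178943 + 2.517417) = 1.6421 km
8: √((0.0333·111.32)² + (0.0461·83.07)²) = √(13.741523 + 14.665277) = 5.3298 km
9: √((0.0825·111.32)² + (-0.0928·83.07)²) = √(84.344019 + 59.427078) = 11.9905 km
10: √((0.0615·111.32)² + (-0.0408·83.07)²) = √(46.870181 + 11.487056) = 7.6392 km
11: √((-0.0639·111.32)² + (0.0336·83.07)²) = √(50.599720 + 7.790529) = 7.6414 km
12: √((0.0795·111.32)² + (-0.0159·83.07)²) = √(78.321438 + 1.744547) = 8.9480 km
13: √((-0.0059·111.32)² + (-0.0859·83.07)²) = √(0.431370 + 50.918400) = 7.1659 km
14: √((0.0806·111.32)² + (-0.0636·83.07)²) = √(80.503818 + 27.912752) = 10.4123 km
Minimum: 7 at 1.6421 km.

7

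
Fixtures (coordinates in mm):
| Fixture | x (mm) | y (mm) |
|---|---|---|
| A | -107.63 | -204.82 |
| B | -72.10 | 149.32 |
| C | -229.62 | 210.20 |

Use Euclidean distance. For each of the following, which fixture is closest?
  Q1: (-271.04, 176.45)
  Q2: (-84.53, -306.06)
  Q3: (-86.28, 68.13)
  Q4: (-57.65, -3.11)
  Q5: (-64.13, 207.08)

Q1→C; Q2→A; Q3→B; Q4→B; Q5→B

Q1 at (-271.04, 176.45):
  A: √((163.41)² + (-381.27)²) = √(26702.8281 + 145366.8129) = 414.81 mm
  B: √((198.94)² + (-27.13)²) = √(39577.1236 + 736.0369) = 200.78 mm
  C: √((41.42)² + (33.75)²) = √(1715.6164 + 1139.0625) = 53.43 mm
  → nearest: C (53.43 mm)
Q2 at (-84.53, -306.06):
  A: √((-23.10)² + (101.24)²) = √(533.6100 + 10249.5376) = 103.84 mm
  B: √((12.43)² + (455.38)²) = √(154.5049 + 207370.9444) = 455.55 mm
  C: √((-145.09)² + (516.26)²) = √(21051.1081 + 266524.3876) = 536.26 mm
  → nearest: A (103.84 mm)
Q3 at (-86.28, 68.13):
  A: √((-21.35)² + (-272.95)²) = √(455.8225 + 74501.7025) = 273.78 mm
  B: √((14.18)² + (81.19)²) = √(201.0724 + 6591.8161) = 82.42 mm
  C: √((-143.34)² + (142.07)²) = √(20546.3556 + 20183.8849) = 201.82 mm
  → nearest: B (82.42 mm)
Q4 at (-57.65, -3.11):
  A: √((-49.98)² + (-201.71)²) = √(2498.0004 + 40686.9241) = 207.81 mm
  B: √((-14.45)² + (152.43)²) = √(208.8025 + 23234.9049) = 153.11 mm
  C: √((-171.97)² + (213.31)²) = √(29573.6809 + 45501.1561) = 274.00 mm
  → nearest: B (153.11 mm)
Q5 at (-64.13, 207.08):
  A: √((-43.50)² + (-411.90)²) = √(1892.2500 + 169661.6100) = 414.19 mm
  B: √((-7.97)² + (-57.76)²) = √(63.5209 + 3336.2176) = 58.31 mm
  C: √((-165.49)² + (3.12)²) = √(27386.9401 + 9.7344) = 165.52 mm
  → nearest: B (58.31 mm)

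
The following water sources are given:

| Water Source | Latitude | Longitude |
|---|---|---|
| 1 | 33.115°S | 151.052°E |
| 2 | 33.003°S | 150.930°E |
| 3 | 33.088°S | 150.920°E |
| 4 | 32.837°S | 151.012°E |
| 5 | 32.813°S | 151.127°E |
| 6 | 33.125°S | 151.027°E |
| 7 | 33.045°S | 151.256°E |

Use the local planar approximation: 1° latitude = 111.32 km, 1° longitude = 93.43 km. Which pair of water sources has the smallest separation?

Pairwise distances:
1–2: √((0.112·111.32)² + (-0.122·93.43)²) = √(155.44703 + 129.92489) = 16.893 km
1–3: √((0.027·111.32)² + (-0.132·93.43)²) = √(9.03387 + 152.09697) = 12.694 km
1–4: √((0.278·111.32)² + (-0.040·93.43)²) = √(957.71433 + 13.96666) = 31.172 km
1–5: √((0.302·111.32)² + (0.075·93.43)²) = √(1130.21296 + 49.10155) = 34.341 km
1–6: √((-0.010·111.32)² + (-0.025·93.43)²) = √(1.23921 + 5.45573) = 2.587 km
1–7: √((0.070·111.32)² + (0.204·93.43)²) = √(60.72150 + 363.27293) = 20.591 km
2–3: √((-0.085·111.32)² + (-0.010·93.43)²) = √(89.53323 + 0.87292) = 9.508 km
2–4: √((0.166·111.32)² + (0.082·93.43)²) = √(341.47788 + 58.69490) = 20.004 km
2–5: √((0.190·111.32)² + (0.197·93.43)²) = √(447.35634 + 338.77016) = 28.038 km
2–6: √((-0.122·111.32)² + (0.097·93.43)²) = √(184.44465 + 82.13271) = 16.327 km
2–7: √((-0.042·111.32)² + (0.326·93.43)²) = √(21.85974 + 927.70073) = 30.815 km
3–4: √((0.251·111.32)² + (0.092·93.43)²) = √(780.71736 + 73.88365) = 29.234 km
3–5: √((0.275·111.32)² + (0.207·93.43)²) = √(937.15577 + 374.03599) = 36.210 km
3–6: √((-0.037·111.32)² + (0.107·93.43)²) = √(16.96484 + 99.94021) = 10.812 km
3–7: √((0.043·111.32)² + (0.336·93.43)²) = √(22.91307 + 985.48780) = 31.755 km
4–5: √((0.024·111.32)² + (0.115·93.43)²) = √(7.13787 + 115.44321) = 11.072 km
4–6: √((-0.288·111.32)² + (0.015·93.43)²) = √(1027.85386 + 1.96406) = 32.091 km
4–7: √((-0.208·111.32)² + (0.244·93.43)²) = √(536.13365 + 519.69956) = 32.494 km
5–6: √((-0.312·111.32)² + (-0.100·93.43)²) = √(1206.30071 + 87.29165) = 35.967 km
5–7: √((-0.232·111.32)² + (0.129·93.43)²) = √(666.99467 + 145.26203) = 28.500 km
6–7: √((0.080·111.32)² + (0.229·93.43)²) = √(79.30971 + 457.76614) = 23.175 km
Closest pair: 1–6 at 2.587 km.

1 and 6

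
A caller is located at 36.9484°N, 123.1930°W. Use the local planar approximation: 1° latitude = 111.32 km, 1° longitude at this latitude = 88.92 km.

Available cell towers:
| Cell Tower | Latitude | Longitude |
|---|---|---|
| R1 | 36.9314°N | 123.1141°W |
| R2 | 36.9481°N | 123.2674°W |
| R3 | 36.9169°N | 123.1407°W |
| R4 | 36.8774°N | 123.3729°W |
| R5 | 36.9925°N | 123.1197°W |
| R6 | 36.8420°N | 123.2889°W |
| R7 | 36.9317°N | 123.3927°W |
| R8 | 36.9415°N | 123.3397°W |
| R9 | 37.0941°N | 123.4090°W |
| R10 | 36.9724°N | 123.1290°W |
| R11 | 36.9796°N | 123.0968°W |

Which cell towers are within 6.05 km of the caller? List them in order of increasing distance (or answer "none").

Distances from 36.9484°N, 123.1930°W:
R1: 7.2665 km
R2: 6.6157 km
R3: 5.8244 km
R4: 17.8427 km
R5: 8.1598 km
R6: 14.5948 km
R7: 17.8544 km
R8: 13.0672 km
R9: 25.1389 km
R10: 6.2868 km
R11: 9.2323 km
Threshold 6.05 km: R3 (5.8244 km) is within range.

R3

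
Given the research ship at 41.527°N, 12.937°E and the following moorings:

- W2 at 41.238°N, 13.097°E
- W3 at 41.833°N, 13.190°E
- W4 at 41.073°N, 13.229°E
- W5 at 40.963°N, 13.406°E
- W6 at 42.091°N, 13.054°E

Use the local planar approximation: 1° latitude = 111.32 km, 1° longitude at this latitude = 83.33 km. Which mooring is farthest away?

W5

Distances from 41.527°N, 12.937°E:
W2: √((-0.289·111.32)² + (0.160·83.33)²) = √(1035.00413 + 177.76356) = 34.825 km
W3: √((0.306·111.32)² + (0.253·83.33)²) = √(1160.35065 + 444.47138) = 40.060 km
W4: √((-0.454·111.32)² + (0.292·83.33)²) = √(2554.21882 + 592.06374) = 56.092 km
W5: √((-0.564·111.32)² + (0.469·83.33)²) = √(3941.89093 + 1527.38475) = 73.955 km
W6: √((0.564·111.32)² + (0.117·83.33)²) = √(3941.89093 + 95.05490) = 63.537 km
Maximum: W5 at 73.955 km.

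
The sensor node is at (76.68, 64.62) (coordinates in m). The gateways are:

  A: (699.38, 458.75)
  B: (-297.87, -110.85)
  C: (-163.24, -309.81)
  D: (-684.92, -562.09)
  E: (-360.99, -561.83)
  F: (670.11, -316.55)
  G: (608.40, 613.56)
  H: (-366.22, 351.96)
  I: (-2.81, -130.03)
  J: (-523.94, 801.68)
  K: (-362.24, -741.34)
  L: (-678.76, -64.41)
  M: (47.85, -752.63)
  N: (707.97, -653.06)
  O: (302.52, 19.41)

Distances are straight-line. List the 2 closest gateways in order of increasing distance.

Distances from (76.68, 64.62):
A: √((622.70)² + (394.13)²) = √(387755.2900 + 155338.4569) = 736.95 m
B: √((-374.55)² + (-175.47)²) = √(140287.7025 + 30789.7209) = 413.62 m
C: √((-239.92)² + (-374.43)²) = √(57561.6064 + 140197.8249) = 444.70 m
D: √((-761.60)² + (-626.71)²) = √(580034.5600 + 392765.4241) = 986.31 m
E: √((-437.67)² + (-626.45)²) = √(191555.0289 + 392439.6025) = 764.20 m
F: √((593.43)² + (-381.17)²) = √(352159.1649 + 145290.5689) = 705.30 m
G: √((531.72)² + (548.94)²) = √(282726.1584 + 301335.1236) = 764.24 m
H: √((-442.90)² + (287.34)²) = √(196160.4100 + 82564.2756) = 527.94 m
I: √((-79.49)² + (-194.65)²) = √(6318.6601 + 37888.6225) = 210.26 m
J: √((-600.62)² + (737.06)²) = √(360744.3844 + 543257.4436) = 950.79 m
K: √((-438.92)² + (-805.96)²) = √(192650.7664 + 649571.5216) = 917.73 m
L: √((-755.44)² + (-129.03)²) = √(570689.5936 + 16648.7409) = 766.38 m
M: √((-28.83)² + (-817.25)²) = √(831.1689 + 667897.5625) = 817.76 m
N: √((631.29)² + (-717.68)²) = √(398527.0641 + 515064.5824) = 955.82 m
O: √((225.84)² + (-45.21)²) = √(51003.7056 + 2043.9441) = 230.32 m
Sorted: I (210.26 m) < O (230.32 m) < B (413.62 m) < C (444.70 m) < …

I, O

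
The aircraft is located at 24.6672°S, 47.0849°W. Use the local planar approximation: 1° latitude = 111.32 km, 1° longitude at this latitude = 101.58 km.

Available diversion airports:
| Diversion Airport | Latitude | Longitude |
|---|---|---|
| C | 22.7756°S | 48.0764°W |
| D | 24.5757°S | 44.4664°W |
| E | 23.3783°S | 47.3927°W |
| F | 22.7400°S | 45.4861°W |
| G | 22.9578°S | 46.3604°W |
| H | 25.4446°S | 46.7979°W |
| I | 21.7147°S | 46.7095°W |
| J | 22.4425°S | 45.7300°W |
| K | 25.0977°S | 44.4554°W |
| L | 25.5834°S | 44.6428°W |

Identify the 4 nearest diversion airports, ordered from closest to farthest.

Distances from 24.6672°S, 47.0849°W:
C: 233.4197 km
D: 266.1822 km
E: 146.8475 km
F: 269.0751 km
G: 204.0260 km
H: 91.3188 km
I: 330.8770 km
J: 283.3276 km
K: 271.3697 km
L: 268.2168 km
Sorted: H (91.3188 km) < E (146.8475 km) < G (204.0260 km) < C (233.4197 km) < D (266.1822 km) < L (268.2168 km) < …

H, E, G, C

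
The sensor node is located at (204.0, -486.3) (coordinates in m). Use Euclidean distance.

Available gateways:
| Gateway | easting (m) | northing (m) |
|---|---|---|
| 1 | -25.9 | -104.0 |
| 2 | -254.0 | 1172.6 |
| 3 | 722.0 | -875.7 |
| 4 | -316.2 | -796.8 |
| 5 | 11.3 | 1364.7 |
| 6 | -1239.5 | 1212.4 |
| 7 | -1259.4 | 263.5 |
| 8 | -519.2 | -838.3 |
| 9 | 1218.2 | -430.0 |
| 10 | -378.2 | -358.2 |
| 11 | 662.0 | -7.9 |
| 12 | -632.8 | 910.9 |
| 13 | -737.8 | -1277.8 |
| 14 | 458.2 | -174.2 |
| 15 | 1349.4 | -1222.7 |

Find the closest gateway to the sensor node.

14

Distances from (204.0, -486.3):
1: 446.1 m
2: 1721.0 m
3: 648.0 m
4: 605.8 m
5: 1861.0 m
6: 2229.2 m
7: 1644.3 m
8: 804.3 m
9: 1015.8 m
10: 596.1 m
11: 662.3 m
12: 1628.6 m
13: 1230.2 m
14: 402.5 m
15: 1361.7 m
Minimum: 14 at 402.5 m.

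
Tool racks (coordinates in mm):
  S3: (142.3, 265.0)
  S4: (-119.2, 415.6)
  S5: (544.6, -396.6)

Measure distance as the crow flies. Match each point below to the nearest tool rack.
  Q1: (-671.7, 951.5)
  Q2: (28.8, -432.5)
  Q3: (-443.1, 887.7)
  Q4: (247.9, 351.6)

Q1 at (-671.7, 951.5):
  S3: 1064.8 mm
  S4: 769.7 mm
  S5: 1815.7 mm
  → nearest: S4 (769.7 mm)
Q2 at (28.8, -432.5):
  S3: 706.7 mm
  S4: 860.9 mm
  S5: 517.0 mm
  → nearest: S5 (517.0 mm)
Q3 at (-443.1, 887.7):
  S3: 854.7 mm
  S4: 572.5 mm
  S5: 1620.2 mm
  → nearest: S4 (572.5 mm)
Q4 at (247.9, 351.6):
  S3: 136.6 mm
  S4: 372.6 mm
  S5: 804.9 mm
  → nearest: S3 (136.6 mm)

Q1→S4; Q2→S5; Q3→S4; Q4→S3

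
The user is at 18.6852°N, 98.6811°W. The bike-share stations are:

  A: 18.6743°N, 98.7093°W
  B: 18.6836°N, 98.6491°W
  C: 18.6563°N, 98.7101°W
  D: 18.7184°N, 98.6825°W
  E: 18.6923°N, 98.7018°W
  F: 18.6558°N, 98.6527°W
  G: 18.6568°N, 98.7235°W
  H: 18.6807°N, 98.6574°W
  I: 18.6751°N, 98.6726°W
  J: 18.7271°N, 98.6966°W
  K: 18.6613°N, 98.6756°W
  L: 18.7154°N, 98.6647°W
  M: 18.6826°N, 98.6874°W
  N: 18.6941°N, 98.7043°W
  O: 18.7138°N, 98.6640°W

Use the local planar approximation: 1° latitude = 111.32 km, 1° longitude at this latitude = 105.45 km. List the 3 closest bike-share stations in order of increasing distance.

M, I, E

Distances from 18.6852°N, 98.6811°W:
A: √((-0.0109·111.32)² + (-0.0282·105.45)²) = √(1.472310 + 8.842832) = 3.2117 km
B: √((-0.0016·111.32)² + (0.0320·105.45)²) = √(0.031724 + 11.386575) = 3.3791 km
C: √((-0.0289·111.32)² + (-0.0290·105.45)²) = √(10.350041 + 9.351670) = 4.4387 km
D: √((0.0332·111.32)² + (-0.0014·105.45)²) = √(13.659115 + 0.021795) = 3.6988 km
E: √((0.0071·111.32)² + (-0.0207·105.45)²) = √(0.624688 + 4.764681) = 2.3215 km
F: √((-0.0294·111.32)² + (0.0284·105.45)²) = √(10.711272 + 8.968707) = 4.4362 km
G: √((-0.0284·111.32)² + (-0.0424·105.45)²) = √(9.995006 + 19.990556) = 5.4759 km
H: √((-0.0045·111.32)² + (0.0237·105.45)²) = √(0.250941 + 6.245826) = 2.5489 km
I: √((-0.0101·111.32)² + (0.0085·105.45)²) = √(1.264122 + 0.803399) = 1.4379 km
J: √((0.0419·111.32)² + (-0.0155·105.45)²) = √(21.755769 + 2.671509) = 4.9424 km
K: √((-0.0239·111.32)² + (0.0055·105.45)²) = √(7.078516 + 0.336371) = 2.7230 km
L: √((0.0302·111.32)² + (0.0164·105.45)²) = √(11.302130 + 2.990755) = 3.7806 km
M: √((-0.0026·111.32)² + (-0.0063·105.45)²) = √(0.083771 + 0.441341) = 0.7246 km
N: √((0.0089·111.32)² + (-0.0232·105.45)²) = √(0.981582 + 5.985069) = 2.6394 km
O: √((0.0286·111.32)² + (0.0171·105.45)²) = √(10.136277 + 3.251512) = 3.6589 km
Sorted: M (0.7246 km) < I (1.4379 km) < E (2.3215 km) < H (2.5489 km) < N (2.6394 km) < …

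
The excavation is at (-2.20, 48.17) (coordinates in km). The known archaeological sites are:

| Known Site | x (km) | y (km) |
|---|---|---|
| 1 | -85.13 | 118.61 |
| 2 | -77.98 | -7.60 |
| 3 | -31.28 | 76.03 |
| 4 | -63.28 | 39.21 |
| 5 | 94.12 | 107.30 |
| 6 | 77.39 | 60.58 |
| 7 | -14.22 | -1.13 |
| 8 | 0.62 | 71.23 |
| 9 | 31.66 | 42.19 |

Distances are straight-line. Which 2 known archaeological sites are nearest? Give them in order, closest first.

8, 9

Distances from (-2.20, 48.17):
1: √((-82.93)² + (70.44)²) = √(6877.3849 + 4961.7936) = 108.81 km
2: √((-75.78)² + (-55.77)²) = √(5742.6084 + 3110.2929) = 94.09 km
3: √((-29.08)² + (27.86)²) = √(845.6464 + 776.1796) = 40.27 km
4: √((-61.08)² + (-8.96)²) = √(3730.7664 + 80.2816) = 61.73 km
5: √((96.32)² + (59.13)²) = √(9277.5424 + 3496.3569) = 113.02 km
6: √((79.59)² + (12.41)²) = √(6334.5681 + 154.0081) = 80.55 km
7: √((-12.02)² + (-49.30)²) = √(144.4804 + 2430.4900) = 50.74 km
8: √((2.82)² + (23.06)²) = √(7.9524 + 531.7636) = 23.23 km
9: √((33.86)² + (-5.98)²) = √(1146.4996 + 35.7604) = 34.38 km
Sorted: 8 (23.23 km) < 9 (34.38 km) < 3 (40.27 km) < 7 (50.74 km) < …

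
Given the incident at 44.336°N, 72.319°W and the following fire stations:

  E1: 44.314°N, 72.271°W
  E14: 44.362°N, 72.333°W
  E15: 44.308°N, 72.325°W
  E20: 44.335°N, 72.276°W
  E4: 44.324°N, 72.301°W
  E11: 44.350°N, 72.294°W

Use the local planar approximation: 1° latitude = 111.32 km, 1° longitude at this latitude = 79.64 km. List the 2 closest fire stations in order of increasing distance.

E4, E11

Distances from 44.336°N, 72.319°W:
E1: 4.540 km
E14: 3.102 km
E15: 3.153 km
E20: 3.426 km
E4: 1.959 km
E11: 2.528 km
Sorted: E4 (1.959 km) < E11 (2.528 km) < E14 (3.102 km) < E15 (3.153 km) < …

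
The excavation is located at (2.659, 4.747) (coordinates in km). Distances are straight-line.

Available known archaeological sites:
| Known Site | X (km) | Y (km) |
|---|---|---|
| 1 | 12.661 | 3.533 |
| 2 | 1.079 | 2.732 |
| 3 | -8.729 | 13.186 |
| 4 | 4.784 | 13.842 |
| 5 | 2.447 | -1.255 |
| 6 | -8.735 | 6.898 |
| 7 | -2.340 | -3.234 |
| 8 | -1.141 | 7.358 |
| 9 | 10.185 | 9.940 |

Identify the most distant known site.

Distances from (2.659, 4.747):
1: √((10.002)² + (-1.214)²) = √(100.04000 + 1.47380) = 10.075 km
2: √((-1.580)² + (-2.015)²) = √(2.49640 + 4.06022) = 2.561 km
3: √((-11.388)² + (8.439)²) = √(129.68654 + 71.21672) = 14.174 km
4: √((2.125)² + (9.095)²) = √(4.51562 + 82.71903) = 9.340 km
5: √((-0.212)² + (-6.002)²) = √(0.04494 + 36.02400) = 6.006 km
6: √((-11.394)² + (2.151)²) = √(129.82324 + 4.62680) = 11.595 km
7: √((-4.999)² + (-7.981)²) = √(24.99000 + 63.69636) = 9.417 km
8: √((-3.800)² + (2.611)²) = √(14.44000 + 6.81732) = 4.611 km
9: √((7.526)² + (5.193)²) = √(56.64068 + 26.96725) = 9.144 km
Maximum: 3 at 14.174 km.

3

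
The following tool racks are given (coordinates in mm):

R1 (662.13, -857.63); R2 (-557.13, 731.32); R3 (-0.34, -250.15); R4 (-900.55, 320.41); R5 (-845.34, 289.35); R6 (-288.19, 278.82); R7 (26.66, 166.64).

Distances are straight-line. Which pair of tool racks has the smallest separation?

Pairwise distances:
R1–R2: √((-1219.26)² + (1588.95)²) = √(1486594.9476 + 2524762.1025) = 2002.84 mm
R1–R3: √((-662.47)² + (607.48)²) = √(438866.5009 + 369031.9504) = 898.83 mm
R1–R4: √((-1562.68)² + (1178.04)²) = √(2441968.7824 + 1387778.2416) = 1956.97 mm
R1–R5: √((-1507.47)² + (1146.98)²) = √(2272465.8009 + 1315563.1204) = 1894.21 mm
R1–R6: √((-950.32)² + (1136.45)²) = √(903108.1024 + 1291518.6025) = 1481.43 mm
R1–R7: √((-635.47)² + (1024.27)²) = √(403822.1209 + 1049129.0329) = 1205.38 mm
R2–R3: √((556.79)² + (-981.47)²) = √(310015.1041 + 963283.3609) = 1128.41 mm
R2–R4: √((-343.42)² + (-410.91)²) = √(117937.2964 + 168847.0281) = 535.52 mm
R2–R5: √((-288.21)² + (-441.97)²) = √(83065.0041 + 195337.4809) = 527.64 mm
R2–R6: √((268.94)² + (-452.50)²) = √(72328.7236 + 204756.2500) = 526.39 mm
R2–R7: √((583.79)² + (-564.68)²) = √(340810.7641 + 318863.5024) = 812.20 mm
R3–R4: √((-900.21)² + (570.56)²) = √(810378.0441 + 325538.7136) = 1065.79 mm
R3–R5: √((-845.00)² + (539.50)²) = √(714025.0000 + 291060.2500) = 1002.54 mm
R3–R6: √((-287.85)² + (528.97)²) = √(82857.6225 + 279809.2609) = 602.22 mm
R3–R7: √((27.00)² + (416.79)²) = √(729.0000 + 173713.9041) = 417.66 mm
R4–R5: √((55.21)² + (-31.06)²) = √(3048.1441 + 964.7236) = 63.35 mm
R4–R6: √((612.36)² + (-41.59)²) = √(374984.7696 + 1729.7281) = 613.77 mm
R4–R7: √((927.21)² + (-153.77)²) = √(859718.3841 + 23645.2129) = 939.87 mm
R5–R6: √((557.15)² + (-10.53)²) = √(310416.1225 + 110.8809) = 557.25 mm
R5–R7: √((872.00)² + (-122.71)²) = √(760384.0000 + 15057.7441) = 880.59 mm
R6–R7: √((314.85)² + (-112.18)²) = √(99130.5225 + 12584.3524) = 334.24 mm
Closest pair: R4–R5 at 63.35 mm.

R4 and R5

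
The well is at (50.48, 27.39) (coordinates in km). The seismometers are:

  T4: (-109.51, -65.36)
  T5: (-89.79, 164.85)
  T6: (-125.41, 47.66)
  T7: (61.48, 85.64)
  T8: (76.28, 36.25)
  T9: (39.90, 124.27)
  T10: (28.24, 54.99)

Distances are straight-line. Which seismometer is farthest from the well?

T5

Distances from (50.48, 27.39):
T4: √((-159.99)² + (-92.75)²) = √(25596.8001 + 8602.5625) = 184.93 km
T5: √((-140.27)² + (137.46)²) = √(19675.6729 + 18895.2516) = 196.39 km
T6: √((-175.89)² + (20.27)²) = √(30937.2921 + 410.8729) = 177.05 km
T7: √((11.00)² + (58.25)²) = √(121.0000 + 3393.0625) = 59.28 km
T8: √((25.80)² + (8.86)²) = √(665.6400 + 78.4996) = 27.28 km
T9: √((-10.58)² + (96.88)²) = √(111.9364 + 9385.7344) = 97.46 km
T10: √((-22.24)² + (27.60)²) = √(494.6176 + 761.7600) = 35.45 km
Maximum: T5 at 196.39 km.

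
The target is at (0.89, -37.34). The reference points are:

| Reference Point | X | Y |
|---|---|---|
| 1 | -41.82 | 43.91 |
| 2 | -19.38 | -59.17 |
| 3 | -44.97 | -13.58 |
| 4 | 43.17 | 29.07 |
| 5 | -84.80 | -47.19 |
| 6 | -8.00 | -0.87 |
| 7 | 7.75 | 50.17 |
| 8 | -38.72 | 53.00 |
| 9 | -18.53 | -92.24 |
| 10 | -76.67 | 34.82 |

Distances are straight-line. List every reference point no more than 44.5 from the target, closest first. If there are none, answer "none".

Distances from (0.89, -37.34):
1: √((-42.71)² + (81.25)²) = √(1824.1441 + 6601.5625) = 91.79
2: √((-20.27)² + (-21.83)²) = √(410.8729 + 476.5489) = 29.79
3: √((-45.86)² + (23.76)²) = √(2103.1396 + 564.5376) = 51.65
4: √((42.28)² + (66.41)²) = √(1787.5984 + 4410.2881) = 78.73
5: √((-85.69)² + (-9.85)²) = √(7342.7761 + 97.0225) = 86.25
6: √((-8.89)² + (36.47)²) = √(79.0321 + 1330.0609) = 37.54
7: √((6.86)² + (87.51)²) = √(47.0596 + 7658.0001) = 87.78
8: √((-39.61)² + (90.34)²) = √(1568.9521 + 8161.3156) = 98.64
9: √((-19.42)² + (-54.90)²) = √(377.1364 + 3014.0100) = 58.23
10: √((-77.56)² + (72.16)²) = √(6015.5536 + 5207.0656) = 105.94
Threshold 44.5: 2 (29.79), 6 (37.54) are within range.

2, 6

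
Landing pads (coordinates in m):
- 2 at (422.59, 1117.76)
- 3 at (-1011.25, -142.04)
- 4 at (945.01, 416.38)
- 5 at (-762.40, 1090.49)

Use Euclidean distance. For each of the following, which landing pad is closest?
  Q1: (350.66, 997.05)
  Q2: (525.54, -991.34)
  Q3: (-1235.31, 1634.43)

Q1 at (350.66, 997.05):
  2: 140.52 m
  3: 1775.48 m
  4: 830.92 m
  5: 1116.98 m
  → nearest: 2 (140.52 m)
Q2 at (525.54, -991.34):
  2: 2111.61 m
  3: 1755.86 m
  4: 1468.89 m
  5: 2448.02 m
  → nearest: 4 (1468.89 m)
Q3 at (-1235.31, 1634.43):
  2: 1736.54 m
  3: 1790.54 m
  4: 2497.49 m
  5: 720.77 m
  → nearest: 5 (720.77 m)

Q1→2; Q2→4; Q3→5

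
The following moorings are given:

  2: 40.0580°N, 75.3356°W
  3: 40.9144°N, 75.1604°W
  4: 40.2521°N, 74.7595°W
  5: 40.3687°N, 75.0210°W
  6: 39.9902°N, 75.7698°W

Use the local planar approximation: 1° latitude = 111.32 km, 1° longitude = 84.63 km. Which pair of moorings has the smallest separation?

4 and 5

Pairwise distances:
2–3: 96.4806 km
2–4: 53.3287 km
2–5: 43.6479 km
2–6: 37.5134 km
3–4: 81.1593 km
3–5: 61.8823 km
3–6: 115.0848 km
4–5: 25.6563 km
4–6: 90.3357 km
5–6: 76.1000 km
Closest pair: 4–5 at 25.6563 km.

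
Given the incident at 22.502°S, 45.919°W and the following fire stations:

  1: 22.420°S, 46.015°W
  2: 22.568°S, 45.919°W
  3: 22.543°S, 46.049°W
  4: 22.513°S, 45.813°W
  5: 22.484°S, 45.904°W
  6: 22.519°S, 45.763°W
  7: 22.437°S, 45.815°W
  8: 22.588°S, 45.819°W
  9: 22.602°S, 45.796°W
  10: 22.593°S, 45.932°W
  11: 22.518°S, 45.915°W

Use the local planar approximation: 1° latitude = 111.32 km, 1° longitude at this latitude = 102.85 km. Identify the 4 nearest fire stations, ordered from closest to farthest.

11, 5, 2, 10

Distances from 22.502°S, 45.919°W:
1: √((0.082·111.32)² + (-0.096·102.85)²) = √(83.32477 + 97.48798) = 13.447 km
2: √((-0.066·111.32)² + (0.000·102.85)²) = √(53.98017 + 0.00000) = 7.347 km
3: √((-0.041·111.32)² + (-0.130·102.85)²) = √(20.83119 + 178.77027) = 14.128 km
4: √((-0.011·111.32)² + (0.106·102.85)²) = √(1.49945 + 118.85578) = 10.971 km
5: √((0.018·111.32)² + (0.015·102.85)²) = √(4.01505 + 2.38008) = 2.529 km
6: √((-0.017·111.32)² + (0.156·102.85)²) = √(3.58133 + 257.42919) = 16.156 km
7: √((0.065·111.32)² + (0.104·102.85)²) = √(52.35680 + 114.41297) = 12.914 km
8: √((-0.086·111.32)² + (0.100·102.85)²) = √(91.65229 + 105.78122) = 14.051 km
9: √((-0.100·111.32)² + (0.123·102.85)²) = √(123.92142 + 160.03642) = 16.851 km
10: √((-0.091·111.32)² + (-0.013·102.85)²) = √(102.61933 + 1.78770) = 10.218 km
11: √((-0.016·111.32)² + (0.004·102.85)²) = √(3.17239 + 0.16925) = 1.828 km
Sorted: 11 (1.828 km) < 5 (2.529 km) < 2 (7.347 km) < 10 (10.218 km) < 4 (10.971 km) < 7 (12.914 km) < …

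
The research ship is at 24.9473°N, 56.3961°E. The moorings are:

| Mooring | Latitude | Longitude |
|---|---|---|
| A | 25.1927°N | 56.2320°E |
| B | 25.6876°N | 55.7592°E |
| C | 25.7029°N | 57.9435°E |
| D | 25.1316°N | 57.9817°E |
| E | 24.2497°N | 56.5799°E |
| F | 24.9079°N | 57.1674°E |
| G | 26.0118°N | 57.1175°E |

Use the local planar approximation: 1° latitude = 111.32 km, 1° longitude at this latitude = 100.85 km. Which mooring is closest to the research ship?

A

Distances from 24.9473°N, 56.3961°E:
A: 31.9399 km
B: 104.4850 km
C: 177.2803 km
D: 161.2185 km
E: 79.8384 km
F: 77.9092 km
G: 139.0515 km
Minimum: A at 31.9399 km.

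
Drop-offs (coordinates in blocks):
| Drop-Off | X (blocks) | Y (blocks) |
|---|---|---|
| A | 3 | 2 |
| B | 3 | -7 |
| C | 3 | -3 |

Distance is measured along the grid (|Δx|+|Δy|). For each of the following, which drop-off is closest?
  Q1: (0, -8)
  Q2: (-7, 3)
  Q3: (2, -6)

Q1 at (0, -8):
  A: 13 blocks
  B: 4 blocks
  C: 8 blocks
  → nearest: B (4 blocks)
Q2 at (-7, 3):
  A: 11 blocks
  B: 20 blocks
  C: 16 blocks
  → nearest: A (11 blocks)
Q3 at (2, -6):
  A: 9 blocks
  B: 2 blocks
  C: 4 blocks
  → nearest: B (2 blocks)

Q1→B; Q2→A; Q3→B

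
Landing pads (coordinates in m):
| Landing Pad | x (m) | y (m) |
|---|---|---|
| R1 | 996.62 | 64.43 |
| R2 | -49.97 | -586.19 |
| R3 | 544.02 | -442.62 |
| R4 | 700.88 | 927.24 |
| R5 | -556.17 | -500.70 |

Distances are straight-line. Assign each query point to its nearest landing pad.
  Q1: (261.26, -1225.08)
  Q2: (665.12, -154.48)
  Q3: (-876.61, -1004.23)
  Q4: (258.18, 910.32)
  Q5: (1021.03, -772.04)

Q1→R2; Q2→R3; Q3→R5; Q4→R4; Q5→R3

Q1 at (261.26, -1225.08):
  R1: 1484.45 m
  R2: 710.66 m
  R3: 831.98 m
  R4: 2196.76 m
  R5: 1092.21 m
  → nearest: R2 (710.66 m)
Q2 at (665.12, -154.48):
  R1: 397.26 m
  R2: 835.30 m
  R3: 312.55 m
  R4: 1082.31 m
  R5: 1269.42 m
  → nearest: R3 (312.55 m)
Q3 at (-876.61, -1004.23):
  R1: 2156.62 m
  R2: 926.33 m
  R3: 1527.61 m
  R4: 2493.80 m
  R5: 596.85 m
  → nearest: R5 (596.85 m)
Q4 at (258.18, 910.32):
  R1: 1122.86 m
  R2: 1527.91 m
  R3: 1382.81 m
  R4: 443.02 m
  R5: 1629.15 m
  → nearest: R4 (443.02 m)
Q5 at (1021.03, -772.04):
  R1: 836.83 m
  R2: 1087.01 m
  R3: 579.70 m
  R4: 1729.18 m
  R5: 1600.37 m
  → nearest: R3 (579.70 m)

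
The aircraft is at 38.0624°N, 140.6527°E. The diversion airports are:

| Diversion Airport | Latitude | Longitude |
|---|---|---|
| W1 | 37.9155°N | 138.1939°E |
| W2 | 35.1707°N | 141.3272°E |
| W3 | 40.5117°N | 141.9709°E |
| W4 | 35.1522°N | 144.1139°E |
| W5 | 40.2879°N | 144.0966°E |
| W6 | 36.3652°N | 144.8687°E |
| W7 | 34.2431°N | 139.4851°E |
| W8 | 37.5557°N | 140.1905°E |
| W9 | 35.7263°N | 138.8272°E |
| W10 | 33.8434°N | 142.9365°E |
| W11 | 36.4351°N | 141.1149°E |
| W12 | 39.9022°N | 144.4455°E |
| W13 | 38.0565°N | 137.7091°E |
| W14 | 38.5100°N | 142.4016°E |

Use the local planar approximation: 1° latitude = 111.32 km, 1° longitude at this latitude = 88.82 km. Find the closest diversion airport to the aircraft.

W8

Distances from 38.0624°N, 140.6527°E:
W1: 219.0020 km
W2: 327.4314 km
W3: 296.7316 km
W4: 446.6114 km
W5: 393.6285 km
W6: 419.4276 km
W7: 437.6298 km
W8: 69.7634 km
W9: 306.4606 km
W10: 511.5922 km
W11: 185.7445 km
W12: 394.2480 km
W13: 261.4514 km
W14: 163.1330 km
Minimum: W8 at 69.7634 km.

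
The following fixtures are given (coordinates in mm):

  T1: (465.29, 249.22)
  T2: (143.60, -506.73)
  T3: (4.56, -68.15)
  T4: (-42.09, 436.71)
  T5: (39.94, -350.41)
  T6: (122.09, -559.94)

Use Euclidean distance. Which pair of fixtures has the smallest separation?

Pairwise distances:
T1–T2: 821.55 mm
T1–T3: 559.46 mm
T1–T4: 540.91 mm
T1–T5: 735.17 mm
T1–T6: 878.93 mm
T2–T3: 460.09 mm
T2–T4: 961.54 mm
T2–T5: 187.57 mm
T2–T6: 57.39 mm
T3–T4: 507.01 mm
T3–T5: 284.47 mm
T3–T6: 505.64 mm
T4–T5: 791.38 mm
T4–T6: 1010.08 mm
T5–T6: 225.06 mm
Closest pair: T2–T6 at 57.39 mm.

T2 and T6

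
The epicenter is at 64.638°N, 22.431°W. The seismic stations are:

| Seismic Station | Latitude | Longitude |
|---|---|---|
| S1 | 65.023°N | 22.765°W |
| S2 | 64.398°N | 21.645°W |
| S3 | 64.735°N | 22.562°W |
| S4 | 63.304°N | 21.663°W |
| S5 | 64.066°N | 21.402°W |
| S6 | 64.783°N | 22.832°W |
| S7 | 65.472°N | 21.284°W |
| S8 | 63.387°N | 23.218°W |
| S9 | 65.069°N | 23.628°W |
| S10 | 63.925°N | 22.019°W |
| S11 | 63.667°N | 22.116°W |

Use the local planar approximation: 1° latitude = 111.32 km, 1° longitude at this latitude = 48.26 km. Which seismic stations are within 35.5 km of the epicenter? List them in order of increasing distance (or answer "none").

S3, S6

Distances from 64.638°N, 22.431°W:
S1: √((0.385·111.32)² + (-0.334·48.26)²) = √(1836.82531 + 259.81700) = 45.789 km
S2: √((-0.240·111.32)² + (0.786·48.26)²) = √(713.78740 + 1438.86394) = 46.397 km
S3: √((0.097·111.32)² + (-0.131·48.26)²) = √(116.59767 + 39.96844) = 12.513 km
S4: √((-1.334·111.32)² + (0.768·48.26)²) = √(22052.51136 + 1373.71638) = 153.056 km
S5: √((-0.572·111.32)² + (1.029·48.26)²) = √(4054.51072 + 2466.06991) = 80.750 km
S6: √((0.145·111.32)² + (-0.401·48.26)²) = √(260.54479 + 374.50997) = 25.200 km
S7: √((0.834·111.32)² + (1.147·48.26)²) = √(8619.42900 + 3064.08967) = 108.090 km
S8: √((-1.251·111.32)² + (-0.787·48.26)²) = √(19393.71525 + 1442.52750) = 144.348 km
S9: √((0.431·111.32)² + (-1.197·48.26)²) = √(2301.97676 + 3337.05171) = 75.093 km
S10: √((-0.713·111.32)² + (0.412·48.26)²) = √(6299.78104 + 395.33846) = 81.824 km
S11: √((-0.971·111.32)² + (0.315·48.26)²) = √(11683.81993 + 231.09776) = 109.155 km
Threshold 35.5 km: S3 (12.513 km), S6 (25.200 km) are within range.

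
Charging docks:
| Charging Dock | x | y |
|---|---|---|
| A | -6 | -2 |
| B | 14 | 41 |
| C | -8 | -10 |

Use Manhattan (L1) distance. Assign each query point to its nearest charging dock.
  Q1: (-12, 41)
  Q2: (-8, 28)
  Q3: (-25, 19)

Q1→B; Q2→A; Q3→A

Q1 at (-12, 41):
  A: |6| + |-43| = 6 + 43 = 49
  B: |26| + |0| = 26 + 0 = 26
  C: |4| + |-51| = 4 + 51 = 55
  → nearest: B (26)
Q2 at (-8, 28):
  A: |2| + |-30| = 2 + 30 = 32
  B: |22| + |13| = 22 + 13 = 35
  C: |0| + |-38| = 0 + 38 = 38
  → nearest: A (32)
Q3 at (-25, 19):
  A: |19| + |-21| = 19 + 21 = 40
  B: |39| + |22| = 39 + 22 = 61
  C: |17| + |-29| = 17 + 29 = 46
  → nearest: A (40)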